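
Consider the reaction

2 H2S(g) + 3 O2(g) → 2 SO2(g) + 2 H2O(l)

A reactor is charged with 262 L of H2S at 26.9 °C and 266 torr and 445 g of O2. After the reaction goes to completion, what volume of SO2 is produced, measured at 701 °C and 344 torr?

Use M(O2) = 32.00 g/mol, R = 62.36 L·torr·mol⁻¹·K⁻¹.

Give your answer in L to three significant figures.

n(H2S) = PV/RT = (266 × 262) / (62.36 × 300.05) = 3.725 mol
n(O2) = 445 / 32.00 = 13.91 mol
For 3.725 mol H2S, stoichiometry requires (3/2) × 3.725 = 5.588 mol O2; 13.91 mol is available, so H2S is limiting.
n(SO2) = (2/2) × 3.725 = 3.725 mol
V(SO2) = nRT/P = 3.725 × 62.36 × 974.15 / 344 = 657.8 L

658 L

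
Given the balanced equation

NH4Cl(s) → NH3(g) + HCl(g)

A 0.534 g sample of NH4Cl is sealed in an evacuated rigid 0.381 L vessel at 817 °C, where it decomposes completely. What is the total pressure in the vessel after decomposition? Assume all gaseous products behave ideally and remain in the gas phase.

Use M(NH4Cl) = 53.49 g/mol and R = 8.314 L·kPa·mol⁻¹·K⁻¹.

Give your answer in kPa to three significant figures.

475 kPa

n(NH4Cl) = 0.534 / 53.49 = 0.009983 mol
n(gas produced) = (2/1) × 0.009983 = 0.01997 mol
P = nRT/V = 0.01997 × 8.314 × 1090.15 / 0.381 = 475.1 kPa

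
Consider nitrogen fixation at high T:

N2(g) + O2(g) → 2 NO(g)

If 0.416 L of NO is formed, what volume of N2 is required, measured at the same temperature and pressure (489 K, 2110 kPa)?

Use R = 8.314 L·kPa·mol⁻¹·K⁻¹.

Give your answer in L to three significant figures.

At constant T and P, gas volumes are in the mole ratio: V(N2) = (1/2) × 0.416 = 0.2080 L

0.208 L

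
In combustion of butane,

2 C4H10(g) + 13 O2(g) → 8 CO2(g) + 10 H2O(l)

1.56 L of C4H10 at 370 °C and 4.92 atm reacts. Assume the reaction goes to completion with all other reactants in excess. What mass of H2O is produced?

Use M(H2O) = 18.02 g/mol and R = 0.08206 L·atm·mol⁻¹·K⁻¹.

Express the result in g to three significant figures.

13.1 g

n(C4H10) = PV/RT = (4.92 × 1.56) / (0.08206 × 643.15) = 0.1454 mol
n(H2O) = (10/2) × 0.1454 = 0.7270 mol
m(H2O) = 0.7270 × 18.02 = 13.10 g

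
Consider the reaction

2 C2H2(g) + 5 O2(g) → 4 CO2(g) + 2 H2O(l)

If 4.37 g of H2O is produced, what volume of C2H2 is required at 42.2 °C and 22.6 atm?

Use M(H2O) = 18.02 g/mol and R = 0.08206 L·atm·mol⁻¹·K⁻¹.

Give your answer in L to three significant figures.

n(H2O) = 4.370 / 18.02 = 0.2425 mol
n(C2H2) = (2/2) × 0.2425 = 0.2425 mol
V = nRT/P = 0.2425 × 0.08206 × 315.35 / 22.6 = 0.2777 L

0.278 L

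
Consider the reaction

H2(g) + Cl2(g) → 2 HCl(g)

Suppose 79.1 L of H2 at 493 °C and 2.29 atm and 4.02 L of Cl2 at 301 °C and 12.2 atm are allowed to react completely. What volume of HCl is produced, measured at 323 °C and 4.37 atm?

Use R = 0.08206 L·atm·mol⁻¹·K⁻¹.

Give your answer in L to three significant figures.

n(H2) = PV/RT = (2.29 × 79.1) / (0.08206 × 766.15) = 2.881 mol
n(Cl2) = PV/RT = (12.2 × 4.02) / (0.08206 × 574.15) = 1.041 mol
For 2.881 mol H2, stoichiometry requires (1/1) × 2.881 = 2.881 mol Cl2; 1.041 mol is available, so Cl2 is limiting.
n(HCl) = (2/1) × 1.041 = 2.082 mol
V(HCl) = nRT/P = 2.082 × 0.08206 × 596.15 / 4.37 = 23.31 L

23.3 L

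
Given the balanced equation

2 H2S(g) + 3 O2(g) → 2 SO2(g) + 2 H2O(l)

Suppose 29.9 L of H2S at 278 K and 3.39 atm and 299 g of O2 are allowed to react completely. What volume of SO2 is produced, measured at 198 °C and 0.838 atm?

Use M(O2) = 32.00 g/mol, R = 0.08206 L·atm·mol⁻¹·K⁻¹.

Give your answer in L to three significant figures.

n(H2S) = PV/RT = (3.39 × 29.9) / (0.08206 × 278) = 4.443 mol
n(O2) = 299 / 32.00 = 9.344 mol
For 4.443 mol H2S, stoichiometry requires (3/2) × 4.443 = 6.664 mol O2; 9.344 mol is available, so H2S is limiting.
n(SO2) = (2/2) × 4.443 = 4.443 mol
V(SO2) = nRT/P = 4.443 × 0.08206 × 471.15 / 0.838 = 205.0 L

205 L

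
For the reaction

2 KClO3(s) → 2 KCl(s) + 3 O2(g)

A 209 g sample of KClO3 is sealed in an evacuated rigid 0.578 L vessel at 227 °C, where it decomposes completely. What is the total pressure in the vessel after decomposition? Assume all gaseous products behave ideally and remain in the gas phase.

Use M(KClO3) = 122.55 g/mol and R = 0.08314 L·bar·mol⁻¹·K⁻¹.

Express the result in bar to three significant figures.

184 bar

n(KClO3) = 209 / 122.55 = 1.705 mol
n(gas produced) = (3/2) × 1.705 = 2.558 mol
P = nRT/V = 2.558 × 0.08314 × 500.15 / 0.578 = 184.0 bar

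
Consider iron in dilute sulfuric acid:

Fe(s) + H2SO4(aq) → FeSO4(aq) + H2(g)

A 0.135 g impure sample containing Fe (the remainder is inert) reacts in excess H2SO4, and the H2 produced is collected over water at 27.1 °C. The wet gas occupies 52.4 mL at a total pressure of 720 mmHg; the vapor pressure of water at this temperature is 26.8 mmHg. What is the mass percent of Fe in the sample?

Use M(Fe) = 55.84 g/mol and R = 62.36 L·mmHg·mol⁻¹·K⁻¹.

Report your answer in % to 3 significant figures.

P(H2) = 720 − 26.8 = 693.2 mmHg
n(H2) = PV/RT = (693.2 × 0.05240) / (62.36 × 300.25) = 0.001940 mol
n(Fe) = (1/1) × 0.001940 = 0.001940 mol
m(Fe) = 0.001940 × 55.84 = 0.1083 g
%Fe = 0.1083 / 0.135 × 100 = 80.22%

80.2 %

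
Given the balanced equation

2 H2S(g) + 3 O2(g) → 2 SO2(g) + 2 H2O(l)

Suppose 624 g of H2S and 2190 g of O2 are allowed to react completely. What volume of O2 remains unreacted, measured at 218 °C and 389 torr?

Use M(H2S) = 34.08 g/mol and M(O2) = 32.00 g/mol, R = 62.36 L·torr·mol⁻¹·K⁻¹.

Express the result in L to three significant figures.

n(H2S) = 624 / 34.08 = 18.31 mol
n(O2) = 2190 / 32.00 = 68.44 mol
For 18.31 mol H2S, stoichiometry requires (3/2) × 18.31 = 27.46 mol O2; 68.44 mol is available, so H2S is limiting.
n(O2) consumed = (3/2) × 18.31 = 27.46 mol; remaining = 68.44 − 27.46 = 40.98 mol
V(O2) = nRT/P = 40.98 × 62.36 × 491.15 / 389 = 3227 L

3230 L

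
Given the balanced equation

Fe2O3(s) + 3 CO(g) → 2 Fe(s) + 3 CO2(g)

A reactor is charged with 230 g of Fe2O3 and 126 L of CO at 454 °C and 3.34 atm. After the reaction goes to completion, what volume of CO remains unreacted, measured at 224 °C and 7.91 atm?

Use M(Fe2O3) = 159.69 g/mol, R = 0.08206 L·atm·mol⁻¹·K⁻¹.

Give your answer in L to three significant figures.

n(Fe2O3) = 230 / 159.69 = 1.440 mol
n(CO) = PV/RT = (3.34 × 126) / (0.08206 × 727.15) = 7.053 mol
For 1.440 mol Fe2O3, stoichiometry requires (3/1) × 1.440 = 4.320 mol CO; 7.053 mol is available, so Fe2O3 is limiting.
n(CO) consumed = (3/1) × 1.440 = 4.320 mol; remaining = 7.053 − 4.320 = 2.733 mol
V(CO) = nRT/P = 2.733 × 0.08206 × 497.15 / 7.91 = 14.10 L

14.1 L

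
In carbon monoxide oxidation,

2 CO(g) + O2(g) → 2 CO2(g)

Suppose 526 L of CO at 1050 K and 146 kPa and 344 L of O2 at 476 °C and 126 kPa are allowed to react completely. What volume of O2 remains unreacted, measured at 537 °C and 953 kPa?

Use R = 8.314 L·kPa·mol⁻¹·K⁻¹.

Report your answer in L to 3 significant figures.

n(CO) = PV/RT = (146 × 526) / (8.314 × 1050) = 8.797 mol
n(O2) = PV/RT = (126 × 344) / (8.314 × 749.15) = 6.959 mol
For 8.797 mol CO, stoichiometry requires (1/2) × 8.797 = 4.399 mol O2; 6.959 mol is available, so CO is limiting.
n(O2) consumed = (1/2) × 8.797 = 4.399 mol; remaining = 6.959 − 4.399 = 2.560 mol
V(O2) = nRT/P = 2.560 × 8.314 × 810.15 / 953 = 18.09 L

18.1 L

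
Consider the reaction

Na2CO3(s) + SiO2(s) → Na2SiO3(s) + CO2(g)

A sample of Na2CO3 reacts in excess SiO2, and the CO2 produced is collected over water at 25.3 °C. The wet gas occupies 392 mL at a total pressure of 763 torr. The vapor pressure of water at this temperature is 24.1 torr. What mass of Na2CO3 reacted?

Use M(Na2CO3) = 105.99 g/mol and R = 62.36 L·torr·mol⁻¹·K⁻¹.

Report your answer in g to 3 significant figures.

1.65 g

P(CO2) = 763 − 24.1 = 738.9 torr
n(CO2) = PV/RT = (738.9 × 0.3920) / (62.36 × 298.45) = 0.01556 mol
n(Na2CO3) = (1/1) × 0.01556 = 0.01556 mol
m(Na2CO3) = 0.01556 × 105.99 = 1.649 g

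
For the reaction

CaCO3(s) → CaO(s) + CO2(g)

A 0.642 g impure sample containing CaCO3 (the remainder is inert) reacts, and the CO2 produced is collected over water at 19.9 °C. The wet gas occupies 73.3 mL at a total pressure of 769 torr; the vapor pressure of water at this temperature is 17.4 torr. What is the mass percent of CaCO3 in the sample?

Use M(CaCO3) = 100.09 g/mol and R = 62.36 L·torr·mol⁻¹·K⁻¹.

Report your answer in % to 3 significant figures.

P(CO2) = 769 − 17.4 = 751.6 torr
n(CO2) = PV/RT = (751.6 × 0.07330) / (62.36 × 293.05) = 0.003015 mol
n(CaCO3) = (1/1) × 0.003015 = 0.003015 mol
m(CaCO3) = 0.003015 × 100.09 = 0.3018 g
%CaCO3 = 0.3018 / 0.642 × 100 = 47.01%

47.0 %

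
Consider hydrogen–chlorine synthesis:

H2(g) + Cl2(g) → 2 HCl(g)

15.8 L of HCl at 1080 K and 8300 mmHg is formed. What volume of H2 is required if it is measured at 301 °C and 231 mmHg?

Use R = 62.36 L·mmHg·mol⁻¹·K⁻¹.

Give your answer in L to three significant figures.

151 L

n(HCl) = PV/RT = (8300 × 15.8) / (62.36 × 1080) = 1.947 mol
n(H2) = (1/2) × 1.947 = 0.9735 mol
V = nRT/P = 0.9735 × 62.36 × 574.15 / 231 = 150.9 L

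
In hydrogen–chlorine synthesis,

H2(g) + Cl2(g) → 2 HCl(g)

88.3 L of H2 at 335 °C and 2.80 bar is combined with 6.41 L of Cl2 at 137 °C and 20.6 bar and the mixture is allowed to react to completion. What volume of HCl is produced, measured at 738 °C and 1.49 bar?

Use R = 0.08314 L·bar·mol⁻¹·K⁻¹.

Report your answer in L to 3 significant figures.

437 L

n(H2) = PV/RT = (2.80 × 88.3) / (0.08314 × 608.15) = 4.890 mol
n(Cl2) = PV/RT = (20.6 × 6.41) / (0.08314 × 410.15) = 3.872 mol
For 4.890 mol H2, stoichiometry requires (1/1) × 4.890 = 4.890 mol Cl2; 3.872 mol is available, so Cl2 is limiting.
n(HCl) = (2/1) × 3.872 = 7.744 mol
V(HCl) = nRT/P = 7.744 × 0.08314 × 1011.15 / 1.49 = 436.9 L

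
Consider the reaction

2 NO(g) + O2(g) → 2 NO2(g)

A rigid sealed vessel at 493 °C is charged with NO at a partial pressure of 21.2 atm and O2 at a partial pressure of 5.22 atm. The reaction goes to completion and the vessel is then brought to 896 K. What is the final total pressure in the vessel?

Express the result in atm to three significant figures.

With V and T fixed, P_i ∝ n_i, so the mole ratios apply directly to partial pressures at 493 °C.
P(O2) required for 21.2 atm of NO = (1/2) × 21.2 = 10.60 atm; available 5.22 atm, so O2 is limiting.
P(NO) remaining = 21.2 − (2/1) × 5.22 = 10.76 atm
P(gaseous products) = (2)/1 × 5.22 = 10.44 atm
P_total at 493 °C = 10.76 + 10.44 = 21.20 atm
Scaling to 896 K: P = 21.20 × 896/766.15 = 24.79 atm

24.8 atm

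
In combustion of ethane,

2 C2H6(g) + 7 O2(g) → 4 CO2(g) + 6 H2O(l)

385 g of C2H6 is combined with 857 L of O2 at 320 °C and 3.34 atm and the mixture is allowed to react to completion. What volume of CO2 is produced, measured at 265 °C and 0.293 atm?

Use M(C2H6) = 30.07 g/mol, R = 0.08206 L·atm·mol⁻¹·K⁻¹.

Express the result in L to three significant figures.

3860 L

n(C2H6) = 385 / 30.07 = 12.80 mol
n(O2) = PV/RT = (3.34 × 857) / (0.08206 × 593.15) = 58.81 mol
For 12.80 mol C2H6, stoichiometry requires (7/2) × 12.80 = 44.80 mol O2; 58.81 mol is available, so C2H6 is limiting.
n(CO2) = (4/2) × 12.80 = 25.60 mol
V(CO2) = nRT/P = 25.60 × 0.08206 × 538.15 / 0.293 = 3858 L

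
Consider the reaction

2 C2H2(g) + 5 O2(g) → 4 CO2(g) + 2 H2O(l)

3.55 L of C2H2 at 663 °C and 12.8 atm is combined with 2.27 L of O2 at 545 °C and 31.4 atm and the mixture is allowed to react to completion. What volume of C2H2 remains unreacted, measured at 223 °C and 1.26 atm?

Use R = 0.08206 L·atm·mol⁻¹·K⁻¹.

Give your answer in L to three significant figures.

5.39 L

n(C2H2) = PV/RT = (12.8 × 3.55) / (0.08206 × 936.15) = 0.5915 mol
n(O2) = PV/RT = (31.4 × 2.27) / (0.08206 × 818.15) = 1.062 mol
For 0.5915 mol C2H2, stoichiometry requires (5/2) × 0.5915 = 1.479 mol O2; 1.062 mol is available, so O2 is limiting.
n(C2H2) consumed = (2/5) × 1.062 = 0.4248 mol; remaining = 0.5915 − 0.4248 = 0.1667 mol
V(C2H2) = nRT/P = 0.1667 × 0.08206 × 496.15 / 1.26 = 5.387 L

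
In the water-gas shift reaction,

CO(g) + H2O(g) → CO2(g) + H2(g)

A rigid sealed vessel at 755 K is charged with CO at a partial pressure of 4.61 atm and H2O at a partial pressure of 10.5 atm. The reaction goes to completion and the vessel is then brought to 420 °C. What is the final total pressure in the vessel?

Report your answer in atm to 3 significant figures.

At constant V, partial pressures at 755 K are proportional to moles, so apply stoichiometry directly to pressures.
P(H2O) required for 4.61 atm of CO = (1/1) × 4.61 = 4.610 atm; available 10.5 atm, so CO is limiting.
P(H2O) remaining = 10.5 − (1/1) × 4.61 = 5.890 atm
P(gaseous products) = (1+1)/1 × 4.61 = 9.220 atm
P_total at 755 K = 5.890 + 9.220 = 15.11 atm
Scaling to 420 °C: P = 15.11 × 693.15/755 = 13.87 atm

13.9 atm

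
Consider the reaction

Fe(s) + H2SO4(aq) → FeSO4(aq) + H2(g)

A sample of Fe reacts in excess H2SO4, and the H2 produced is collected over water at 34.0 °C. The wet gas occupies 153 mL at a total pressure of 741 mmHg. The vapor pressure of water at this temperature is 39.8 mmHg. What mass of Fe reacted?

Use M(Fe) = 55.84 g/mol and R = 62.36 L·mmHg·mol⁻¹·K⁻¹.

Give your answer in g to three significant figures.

0.313 g

P(H2) = 741 − 39.8 = 701.2 mmHg
n(H2) = PV/RT = (701.2 × 0.1530) / (62.36 × 307.15) = 0.005601 mol
n(Fe) = (1/1) × 0.005601 = 0.005601 mol
m(Fe) = 0.005601 × 55.84 = 0.3128 g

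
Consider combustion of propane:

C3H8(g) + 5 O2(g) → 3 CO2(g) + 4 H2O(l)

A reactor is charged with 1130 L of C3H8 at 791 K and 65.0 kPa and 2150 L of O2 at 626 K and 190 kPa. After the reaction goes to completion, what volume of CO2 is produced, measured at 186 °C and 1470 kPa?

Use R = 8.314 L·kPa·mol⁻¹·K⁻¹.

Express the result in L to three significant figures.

n(C3H8) = PV/RT = (65.0 × 1130) / (8.314 × 791) = 11.17 mol
n(O2) = PV/RT = (190 × 2150) / (8.314 × 626) = 78.49 mol
For 11.17 mol C3H8, stoichiometry requires (5/1) × 11.17 = 55.85 mol O2; 78.49 mol is available, so C3H8 is limiting.
n(CO2) = (3/1) × 11.17 = 33.51 mol
V(CO2) = nRT/P = 33.51 × 8.314 × 459.15 / 1470 = 87.02 L

87.0 L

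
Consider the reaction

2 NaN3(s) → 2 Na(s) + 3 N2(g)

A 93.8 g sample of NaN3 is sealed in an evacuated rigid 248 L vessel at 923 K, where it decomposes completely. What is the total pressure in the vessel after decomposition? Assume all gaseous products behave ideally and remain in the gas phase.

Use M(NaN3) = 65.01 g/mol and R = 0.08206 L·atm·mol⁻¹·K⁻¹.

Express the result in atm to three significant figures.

0.661 atm

n(NaN3) = 93.8 / 65.01 = 1.443 mol
n(gas produced) = (3/2) × 1.443 = 2.165 mol
P = nRT/V = 2.165 × 0.08206 × 923 / 248 = 0.6612 atm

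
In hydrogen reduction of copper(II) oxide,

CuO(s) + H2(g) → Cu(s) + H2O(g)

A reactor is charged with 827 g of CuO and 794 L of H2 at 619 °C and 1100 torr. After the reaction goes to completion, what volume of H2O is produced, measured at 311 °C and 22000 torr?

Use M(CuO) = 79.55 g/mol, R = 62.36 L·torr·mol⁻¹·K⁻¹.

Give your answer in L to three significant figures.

17.2 L

n(CuO) = 827 / 79.55 = 10.40 mol
n(H2) = PV/RT = (1100 × 794) / (62.36 × 892.15) = 15.70 mol
For 10.40 mol CuO, stoichiometry requires (1/1) × 10.40 = 10.40 mol H2; 15.70 mol is available, so CuO is limiting.
n(H2O) = (1/1) × 10.40 = 10.40 mol
V(H2O) = nRT/P = 10.40 × 62.36 × 584.15 / 22000 = 17.22 L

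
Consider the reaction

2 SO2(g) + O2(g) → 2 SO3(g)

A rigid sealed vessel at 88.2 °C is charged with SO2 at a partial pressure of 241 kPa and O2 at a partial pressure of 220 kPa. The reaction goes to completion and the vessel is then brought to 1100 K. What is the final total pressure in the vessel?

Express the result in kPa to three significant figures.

1040 kPa

With V and T fixed, P_i ∝ n_i, so the mole ratios apply directly to partial pressures at 88.2 °C.
P(O2) required for 241 kPa of SO2 = (1/2) × 241 = 120.5 kPa; available 220 kPa, so SO2 is limiting.
P(O2) remaining = 220 − (1/2) × 241 = 99.50 kPa
P(gaseous products) = (2)/2 × 241 = 241.0 kPa
P_total at 88.2 °C = 99.50 + 241.0 = 340.5 kPa
Scaling to 1100 K: P = 340.5 × 1100/361.35 = 1037 kPa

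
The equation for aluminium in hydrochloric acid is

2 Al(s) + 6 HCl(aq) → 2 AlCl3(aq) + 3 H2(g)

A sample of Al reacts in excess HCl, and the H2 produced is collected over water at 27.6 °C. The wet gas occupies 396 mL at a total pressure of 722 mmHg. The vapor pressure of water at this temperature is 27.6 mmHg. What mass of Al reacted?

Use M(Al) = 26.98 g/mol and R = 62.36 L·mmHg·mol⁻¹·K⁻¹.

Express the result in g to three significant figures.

0.264 g

P(H2) = 722 − 27.6 = 694.4 mmHg
n(H2) = PV/RT = (694.4 × 0.3960) / (62.36 × 300.75) = 0.01466 mol
n(Al) = (2/3) × 0.01466 = 0.009773 mol
m(Al) = 0.009773 × 26.98 = 0.2637 g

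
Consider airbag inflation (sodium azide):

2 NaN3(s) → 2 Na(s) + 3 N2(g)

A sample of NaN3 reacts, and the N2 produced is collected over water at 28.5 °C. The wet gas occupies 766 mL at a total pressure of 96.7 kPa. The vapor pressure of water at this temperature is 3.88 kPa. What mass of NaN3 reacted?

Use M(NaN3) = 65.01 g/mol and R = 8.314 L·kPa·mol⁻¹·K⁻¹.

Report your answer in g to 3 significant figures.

P(N2) = 96.7 − 3.88 = 92.82 kPa
n(N2) = PV/RT = (92.82 × 0.7660) / (8.314 × 301.65) = 0.02835 mol
n(NaN3) = (2/3) × 0.02835 = 0.01890 mol
m(NaN3) = 0.01890 × 65.01 = 1.229 g

1.23 g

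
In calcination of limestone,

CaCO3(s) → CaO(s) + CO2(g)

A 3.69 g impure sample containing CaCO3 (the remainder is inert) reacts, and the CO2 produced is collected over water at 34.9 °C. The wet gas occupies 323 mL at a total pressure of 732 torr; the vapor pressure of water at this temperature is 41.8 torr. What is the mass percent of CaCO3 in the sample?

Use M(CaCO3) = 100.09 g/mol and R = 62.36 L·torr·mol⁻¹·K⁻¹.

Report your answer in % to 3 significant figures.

P(CO2) = 732 − 41.8 = 690.2 torr
n(CO2) = PV/RT = (690.2 × 0.3230) / (62.36 × 308.05) = 0.01161 mol
n(CaCO3) = (1/1) × 0.01161 = 0.01161 mol
m(CaCO3) = 0.01161 × 100.09 = 1.162 g
%CaCO3 = 1.162 / 3.69 × 100 = 31.49%

31.5 %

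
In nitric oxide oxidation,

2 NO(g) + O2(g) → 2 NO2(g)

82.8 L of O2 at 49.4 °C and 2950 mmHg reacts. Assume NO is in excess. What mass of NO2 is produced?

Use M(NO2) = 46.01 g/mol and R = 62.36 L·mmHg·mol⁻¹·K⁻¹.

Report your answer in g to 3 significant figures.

1120 g

n(O2) = PV/RT = (2950 × 82.8) / (62.36 × 322.55) = 12.14 mol
n(NO2) = (2/1) × 12.14 = 24.28 mol
m(NO2) = 24.28 × 46.01 = 1117 g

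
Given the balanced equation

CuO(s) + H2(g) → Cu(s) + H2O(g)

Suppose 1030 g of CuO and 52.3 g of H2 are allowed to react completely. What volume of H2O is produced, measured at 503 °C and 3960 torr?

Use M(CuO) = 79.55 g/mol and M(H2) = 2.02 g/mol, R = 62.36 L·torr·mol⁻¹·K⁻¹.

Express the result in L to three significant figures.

158 L

n(CuO) = 1030 / 79.55 = 12.95 mol
n(H2) = 52.3 / 2.02 = 25.89 mol
For 12.95 mol CuO, stoichiometry requires (1/1) × 12.95 = 12.95 mol H2; 25.89 mol is available, so CuO is limiting.
n(H2O) = (1/1) × 12.95 = 12.95 mol
V(H2O) = nRT/P = 12.95 × 62.36 × 776.15 / 3960 = 158.3 L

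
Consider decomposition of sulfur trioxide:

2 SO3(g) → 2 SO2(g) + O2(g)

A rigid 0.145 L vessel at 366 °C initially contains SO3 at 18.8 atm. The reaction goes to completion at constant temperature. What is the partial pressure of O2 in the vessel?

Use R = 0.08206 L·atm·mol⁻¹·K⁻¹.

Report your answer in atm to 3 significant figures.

9.40 atm

n(SO3)₀ = PV/RT = (18.8 × 0.145) / (0.08206 × 639.15) = 0.05197 mol
n(O2) = (1/2) × 0.05197 = 0.02599 mol
P(O2) = nRT/V = 0.02599 × 0.08206 × 639.15 / 0.145 = 9.401 atm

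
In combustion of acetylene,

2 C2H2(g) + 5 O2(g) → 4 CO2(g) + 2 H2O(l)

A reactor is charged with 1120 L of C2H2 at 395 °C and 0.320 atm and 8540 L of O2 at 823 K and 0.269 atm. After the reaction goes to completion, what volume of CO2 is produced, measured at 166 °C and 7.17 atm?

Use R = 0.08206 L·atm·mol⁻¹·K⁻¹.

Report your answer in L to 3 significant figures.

n(C2H2) = PV/RT = (0.320 × 1120) / (0.08206 × 668.15) = 6.537 mol
n(O2) = PV/RT = (0.269 × 8540) / (0.08206 × 823) = 34.02 mol
For 6.537 mol C2H2, stoichiometry requires (5/2) × 6.537 = 16.34 mol O2; 34.02 mol is available, so C2H2 is limiting.
n(CO2) = (4/2) × 6.537 = 13.07 mol
V(CO2) = nRT/P = 13.07 × 0.08206 × 439.15 / 7.17 = 65.69 L

65.7 L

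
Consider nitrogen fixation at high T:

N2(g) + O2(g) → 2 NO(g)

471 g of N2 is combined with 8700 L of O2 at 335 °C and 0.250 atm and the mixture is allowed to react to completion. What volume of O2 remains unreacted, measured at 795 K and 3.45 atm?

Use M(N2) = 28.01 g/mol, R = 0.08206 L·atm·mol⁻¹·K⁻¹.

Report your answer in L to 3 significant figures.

n(N2) = 471 / 28.01 = 16.82 mol
n(O2) = PV/RT = (0.250 × 8700) / (0.08206 × 608.15) = 43.58 mol
For 16.82 mol N2, stoichiometry requires (1/1) × 16.82 = 16.82 mol O2; 43.58 mol is available, so N2 is limiting.
n(O2) consumed = (1/1) × 16.82 = 16.82 mol; remaining = 43.58 − 16.82 = 26.76 mol
V(O2) = nRT/P = 26.76 × 0.08206 × 795 / 3.45 = 506.0 L

506 L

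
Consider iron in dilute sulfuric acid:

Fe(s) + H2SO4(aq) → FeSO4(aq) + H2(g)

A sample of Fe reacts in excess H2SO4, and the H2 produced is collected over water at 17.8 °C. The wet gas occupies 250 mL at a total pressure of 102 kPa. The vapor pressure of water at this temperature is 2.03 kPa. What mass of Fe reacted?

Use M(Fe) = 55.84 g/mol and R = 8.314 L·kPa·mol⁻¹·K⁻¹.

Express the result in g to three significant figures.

P(H2) = 102 − 2.03 = 99.97 kPa
n(H2) = PV/RT = (99.97 × 0.2500) / (8.314 × 290.95) = 0.01033 mol
n(Fe) = (1/1) × 0.01033 = 0.01033 mol
m(Fe) = 0.01033 × 55.84 = 0.5768 g

0.577 g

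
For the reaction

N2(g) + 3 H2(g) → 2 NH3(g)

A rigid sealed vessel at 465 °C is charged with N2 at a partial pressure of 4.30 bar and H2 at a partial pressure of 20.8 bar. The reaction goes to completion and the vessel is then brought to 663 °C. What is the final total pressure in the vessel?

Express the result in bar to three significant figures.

20.9 bar

With V and T fixed, P_i ∝ n_i, so the mole ratios apply directly to partial pressures at 465 °C.
P(H2) required for 4.30 bar of N2 = (3/1) × 4.30 = 12.90 bar; available 20.8 bar, so N2 is limiting.
P(H2) remaining = 20.8 − (3/1) × 4.30 = 7.900 bar
P(gaseous products) = (2)/1 × 4.30 = 8.600 bar
P_total at 465 °C = 7.900 + 8.600 = 16.50 bar
Scaling to 663 °C: P = 16.50 × 936.15/738.15 = 20.93 bar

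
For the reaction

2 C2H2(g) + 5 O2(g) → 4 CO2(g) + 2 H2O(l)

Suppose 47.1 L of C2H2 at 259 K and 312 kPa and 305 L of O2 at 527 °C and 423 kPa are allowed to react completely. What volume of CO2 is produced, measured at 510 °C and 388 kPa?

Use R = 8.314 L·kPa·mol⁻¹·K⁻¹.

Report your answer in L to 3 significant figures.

229 L

n(C2H2) = PV/RT = (312 × 47.1) / (8.314 × 259) = 6.824 mol
n(O2) = PV/RT = (423 × 305) / (8.314 × 800.15) = 19.39 mol
For 6.824 mol C2H2, stoichiometry requires (5/2) × 6.824 = 17.06 mol O2; 19.39 mol is available, so C2H2 is limiting.
n(CO2) = (4/2) × 6.824 = 13.65 mol
V(CO2) = nRT/P = 13.65 × 8.314 × 783.15 / 388 = 229.1 L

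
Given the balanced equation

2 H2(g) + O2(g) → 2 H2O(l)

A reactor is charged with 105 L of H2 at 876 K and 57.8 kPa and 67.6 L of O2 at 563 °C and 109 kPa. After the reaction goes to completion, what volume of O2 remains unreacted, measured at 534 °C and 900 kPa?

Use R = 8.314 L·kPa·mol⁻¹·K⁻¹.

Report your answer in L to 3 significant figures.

n(H2) = PV/RT = (57.8 × 105) / (8.314 × 876) = 0.8333 mol
n(O2) = PV/RT = (109 × 67.6) / (8.314 × 836.15) = 1.060 mol
For 0.8333 mol H2, stoichiometry requires (1/2) × 0.8333 = 0.4167 mol O2; 1.060 mol is available, so H2 is limiting.
n(O2) consumed = (1/2) × 0.8333 = 0.4167 mol; remaining = 1.060 − 0.4167 = 0.6433 mol
V(O2) = nRT/P = 0.6433 × 8.314 × 807.15 / 900 = 4.797 L

4.80 L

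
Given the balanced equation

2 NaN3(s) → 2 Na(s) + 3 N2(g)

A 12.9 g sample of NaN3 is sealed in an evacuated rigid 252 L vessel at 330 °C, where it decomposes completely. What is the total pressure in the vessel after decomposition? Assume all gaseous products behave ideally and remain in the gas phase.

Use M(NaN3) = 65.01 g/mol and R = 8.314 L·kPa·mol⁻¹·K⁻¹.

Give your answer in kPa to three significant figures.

n(NaN3) = 12.9 / 65.01 = 0.1984 mol
n(gas produced) = (3/2) × 0.1984 = 0.2976 mol
P = nRT/V = 0.2976 × 8.314 × 603.15 / 252 = 5.922 kPa

5.92 kPa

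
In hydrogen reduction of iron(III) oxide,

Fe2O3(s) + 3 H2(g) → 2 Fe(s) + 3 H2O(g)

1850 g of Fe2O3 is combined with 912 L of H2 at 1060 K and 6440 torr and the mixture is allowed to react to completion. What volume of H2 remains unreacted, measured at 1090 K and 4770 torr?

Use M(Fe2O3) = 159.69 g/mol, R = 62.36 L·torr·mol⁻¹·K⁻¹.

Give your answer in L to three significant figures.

771 L

n(Fe2O3) = 1850 / 159.69 = 11.58 mol
n(H2) = PV/RT = (6440 × 912) / (62.36 × 1060) = 88.85 mol
For 11.58 mol Fe2O3, stoichiometry requires (3/1) × 11.58 = 34.74 mol H2; 88.85 mol is available, so Fe2O3 is limiting.
n(H2) consumed = (3/1) × 11.58 = 34.74 mol; remaining = 88.85 − 34.74 = 54.11 mol
V(H2) = nRT/P = 54.11 × 62.36 × 1090 / 4770 = 771.1 L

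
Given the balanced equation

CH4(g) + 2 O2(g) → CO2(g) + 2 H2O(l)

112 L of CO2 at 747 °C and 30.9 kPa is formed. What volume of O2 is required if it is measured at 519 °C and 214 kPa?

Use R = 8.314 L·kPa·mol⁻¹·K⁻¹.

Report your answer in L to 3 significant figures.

25.1 L

n(CO2) = PV/RT = (30.9 × 112) / (8.314 × 1020.15) = 0.4080 mol
n(O2) = (2/1) × 0.4080 = 0.8160 mol
V = nRT/P = 0.8160 × 8.314 × 792.15 / 214 = 25.11 L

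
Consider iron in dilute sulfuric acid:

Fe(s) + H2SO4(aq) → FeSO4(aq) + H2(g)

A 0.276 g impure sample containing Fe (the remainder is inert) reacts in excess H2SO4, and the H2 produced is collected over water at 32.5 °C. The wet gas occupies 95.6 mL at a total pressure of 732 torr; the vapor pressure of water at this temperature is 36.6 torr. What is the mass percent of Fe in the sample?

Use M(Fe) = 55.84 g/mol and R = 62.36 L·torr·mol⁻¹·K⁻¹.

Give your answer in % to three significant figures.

70.6 %

P(H2) = 732 − 36.6 = 695.4 torr
n(H2) = PV/RT = (695.4 × 0.09560) / (62.36 × 305.65) = 0.003488 mol
n(Fe) = (1/1) × 0.003488 = 0.003488 mol
m(Fe) = 0.003488 × 55.84 = 0.1948 g
%Fe = 0.1948 / 0.276 × 100 = 70.58%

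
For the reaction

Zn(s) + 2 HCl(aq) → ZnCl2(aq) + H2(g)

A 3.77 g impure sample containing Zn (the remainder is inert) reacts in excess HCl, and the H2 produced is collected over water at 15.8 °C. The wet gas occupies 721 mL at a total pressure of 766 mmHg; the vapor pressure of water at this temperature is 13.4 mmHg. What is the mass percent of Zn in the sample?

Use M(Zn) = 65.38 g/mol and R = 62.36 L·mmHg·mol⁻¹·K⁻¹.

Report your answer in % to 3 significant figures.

P(H2) = 766 − 13.4 = 752.6 mmHg
n(H2) = PV/RT = (752.6 × 0.7210) / (62.36 × 288.95) = 0.03011 mol
n(Zn) = (1/1) × 0.03011 = 0.03011 mol
m(Zn) = 0.03011 × 65.38 = 1.969 g
%Zn = 1.969 / 3.77 × 100 = 52.23%

52.2 %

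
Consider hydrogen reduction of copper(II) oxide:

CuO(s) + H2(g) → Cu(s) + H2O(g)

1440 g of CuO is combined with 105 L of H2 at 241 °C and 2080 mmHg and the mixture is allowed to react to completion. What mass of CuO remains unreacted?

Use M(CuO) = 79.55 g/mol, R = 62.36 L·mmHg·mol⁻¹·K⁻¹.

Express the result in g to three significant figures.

n(CuO) = 1440 / 79.55 = 18.10 mol
n(H2) = PV/RT = (2080 × 105) / (62.36 × 514.15) = 6.812 mol
For 18.10 mol CuO, stoichiometry requires (1/1) × 18.10 = 18.10 mol H2; 6.812 mol is available, so H2 is limiting.
n(CuO) consumed = (1/1) × 6.812 = 6.812 mol; remaining = 18.10 − 6.812 = 11.29 mol
m(CuO) = 11.29 × 79.55 = 898.1 g

898 g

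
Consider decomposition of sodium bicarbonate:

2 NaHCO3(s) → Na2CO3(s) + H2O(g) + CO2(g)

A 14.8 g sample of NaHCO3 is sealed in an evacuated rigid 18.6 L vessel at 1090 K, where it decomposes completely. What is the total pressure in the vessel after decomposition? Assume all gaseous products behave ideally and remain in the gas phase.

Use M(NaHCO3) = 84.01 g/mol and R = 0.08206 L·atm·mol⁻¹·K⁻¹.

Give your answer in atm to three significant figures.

0.847 atm

n(NaHCO3) = 14.8 / 84.01 = 0.1762 mol
n(gas produced) = (2/2) × 0.1762 = 0.1762 mol
P = nRT/V = 0.1762 × 0.08206 × 1090 / 18.6 = 0.8473 atm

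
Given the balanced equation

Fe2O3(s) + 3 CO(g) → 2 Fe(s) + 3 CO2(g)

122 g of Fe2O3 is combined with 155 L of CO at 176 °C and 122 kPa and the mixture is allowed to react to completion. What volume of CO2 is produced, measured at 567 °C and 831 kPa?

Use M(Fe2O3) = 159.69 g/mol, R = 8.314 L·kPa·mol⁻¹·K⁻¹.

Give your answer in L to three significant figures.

19.3 L

n(Fe2O3) = 122 / 159.69 = 0.7640 mol
n(CO) = PV/RT = (122 × 155) / (8.314 × 449.15) = 5.064 mol
For 0.7640 mol Fe2O3, stoichiometry requires (3/1) × 0.7640 = 2.292 mol CO; 5.064 mol is available, so Fe2O3 is limiting.
n(CO2) = (3/1) × 0.7640 = 2.292 mol
V(CO2) = nRT/P = 2.292 × 8.314 × 840.15 / 831 = 19.27 L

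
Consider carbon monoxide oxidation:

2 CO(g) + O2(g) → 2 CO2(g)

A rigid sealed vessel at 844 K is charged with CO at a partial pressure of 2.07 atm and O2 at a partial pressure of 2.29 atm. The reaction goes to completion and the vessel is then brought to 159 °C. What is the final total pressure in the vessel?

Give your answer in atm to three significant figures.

Because the vessel is rigid and T is held at 844 K, work the stoichiometry in partial pressures (P_i = n_iRT/V).
P(O2) required for 2.07 atm of CO = (1/2) × 2.07 = 1.035 atm; available 2.29 atm, so CO is limiting.
P(O2) remaining = 2.29 − (1/2) × 2.07 = 1.255 atm
P(gaseous products) = (2)/2 × 2.07 = 2.070 atm
P_total at 844 K = 1.255 + 2.070 = 3.325 atm
Scaling to 159 °C: P = 3.325 × 432.15/844 = 1.702 atm

1.70 atm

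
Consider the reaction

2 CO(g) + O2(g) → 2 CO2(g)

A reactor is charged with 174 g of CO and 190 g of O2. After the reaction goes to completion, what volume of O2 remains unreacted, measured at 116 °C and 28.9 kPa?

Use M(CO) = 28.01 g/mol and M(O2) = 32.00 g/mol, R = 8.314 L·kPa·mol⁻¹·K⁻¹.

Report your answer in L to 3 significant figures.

n(CO) = 174 / 28.01 = 6.212 mol
n(O2) = 190 / 32.00 = 5.938 mol
For 6.212 mol CO, stoichiometry requires (1/2) × 6.212 = 3.106 mol O2; 5.938 mol is available, so CO is limiting.
n(O2) consumed = (1/2) × 6.212 = 3.106 mol; remaining = 5.938 − 3.106 = 2.832 mol
V(O2) = nRT/P = 2.832 × 8.314 × 389.15 / 28.9 = 317.0 L

317 L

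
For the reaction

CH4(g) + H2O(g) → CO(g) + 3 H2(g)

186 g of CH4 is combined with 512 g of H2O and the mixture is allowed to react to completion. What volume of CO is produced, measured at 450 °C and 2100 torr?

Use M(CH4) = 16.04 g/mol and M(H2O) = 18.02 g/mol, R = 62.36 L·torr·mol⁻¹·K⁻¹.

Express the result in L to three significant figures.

n(CH4) = 186 / 16.04 = 11.60 mol
n(H2O) = 512 / 18.02 = 28.41 mol
For 11.60 mol CH4, stoichiometry requires (1/1) × 11.60 = 11.60 mol H2O; 28.41 mol is available, so CH4 is limiting.
n(CO) = (1/1) × 11.60 = 11.60 mol
V(CO) = nRT/P = 11.60 × 62.36 × 723.15 / 2100 = 249.1 L

249 L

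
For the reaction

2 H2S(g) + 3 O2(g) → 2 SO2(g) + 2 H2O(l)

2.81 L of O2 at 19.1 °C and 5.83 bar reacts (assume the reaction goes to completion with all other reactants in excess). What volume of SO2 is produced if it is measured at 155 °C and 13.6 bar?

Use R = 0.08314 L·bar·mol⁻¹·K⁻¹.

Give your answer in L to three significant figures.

n(O2) = PV/RT = (5.83 × 2.81) / (0.08314 × 292.25) = 0.6742 mol
n(SO2) = (2/3) × 0.6742 = 0.4495 mol
V = nRT/P = 0.4495 × 0.08314 × 428.15 / 13.6 = 1.177 L

1.18 L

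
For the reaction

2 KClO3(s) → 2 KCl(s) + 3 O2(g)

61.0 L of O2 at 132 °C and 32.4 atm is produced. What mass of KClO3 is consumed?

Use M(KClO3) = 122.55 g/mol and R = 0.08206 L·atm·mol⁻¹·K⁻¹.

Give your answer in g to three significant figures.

n(O2) = PV/RT = (32.4 × 61.0) / (0.08206 × 405.15) = 59.45 mol
n(KClO3) = (2/3) × 59.45 = 39.63 mol
m(KClO3) = 39.63 × 122.55 = 4857 g

4860 g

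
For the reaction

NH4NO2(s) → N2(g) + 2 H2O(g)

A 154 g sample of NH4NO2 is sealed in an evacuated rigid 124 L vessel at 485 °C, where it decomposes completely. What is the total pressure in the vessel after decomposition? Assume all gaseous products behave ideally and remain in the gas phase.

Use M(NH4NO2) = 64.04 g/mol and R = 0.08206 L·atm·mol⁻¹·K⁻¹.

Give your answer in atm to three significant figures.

3.62 atm

n(NH4NO2) = 154 / 64.04 = 2.405 mol
n(gas produced) = (3/1) × 2.405 = 7.215 mol
P = nRT/V = 7.215 × 0.08206 × 758.15 / 124 = 3.620 atm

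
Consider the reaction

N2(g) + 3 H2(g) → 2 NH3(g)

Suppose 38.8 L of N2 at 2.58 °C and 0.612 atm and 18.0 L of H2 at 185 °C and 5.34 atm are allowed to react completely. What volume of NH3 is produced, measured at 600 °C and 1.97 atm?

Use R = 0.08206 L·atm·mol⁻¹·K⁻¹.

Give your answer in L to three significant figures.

n(N2) = PV/RT = (0.612 × 38.8) / (0.08206 × 275.73) = 1.049 mol
n(H2) = PV/RT = (5.34 × 18.0) / (0.08206 × 458.15) = 2.557 mol
For 1.049 mol N2, stoichiometry requires (3/1) × 1.049 = 3.147 mol H2; 2.557 mol is available, so H2 is limiting.
n(NH3) = (2/3) × 2.557 = 1.705 mol
V(NH3) = nRT/P = 1.705 × 0.08206 × 873.15 / 1.97 = 62.01 L

62.0 L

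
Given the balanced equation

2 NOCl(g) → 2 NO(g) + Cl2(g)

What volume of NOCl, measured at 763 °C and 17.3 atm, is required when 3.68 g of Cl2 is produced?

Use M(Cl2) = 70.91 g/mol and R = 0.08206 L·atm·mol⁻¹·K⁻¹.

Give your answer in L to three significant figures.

0.510 L

n(Cl2) = 3.680 / 70.91 = 0.05190 mol
n(NOCl) = (2/1) × 0.05190 = 0.1038 mol
V = nRT/P = 0.1038 × 0.08206 × 1036.15 / 17.3 = 0.5102 L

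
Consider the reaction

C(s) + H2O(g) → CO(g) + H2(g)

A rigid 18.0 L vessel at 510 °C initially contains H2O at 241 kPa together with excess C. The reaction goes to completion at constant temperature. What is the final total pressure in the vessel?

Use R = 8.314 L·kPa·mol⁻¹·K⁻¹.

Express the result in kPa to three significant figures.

At constant T and V, P ∝ n(gas): 1 mol gas → 2 mol gas.
P_final = (2/1) × 241 = 482.0 kPa

482 kPa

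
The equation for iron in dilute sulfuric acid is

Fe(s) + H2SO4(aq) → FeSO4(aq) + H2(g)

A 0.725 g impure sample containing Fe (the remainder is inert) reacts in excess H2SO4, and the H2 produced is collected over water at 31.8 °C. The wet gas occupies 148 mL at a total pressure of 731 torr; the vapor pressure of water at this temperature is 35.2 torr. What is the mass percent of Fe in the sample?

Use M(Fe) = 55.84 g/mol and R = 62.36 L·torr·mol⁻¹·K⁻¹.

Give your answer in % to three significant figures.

P(H2) = 731 − 35.2 = 695.8 torr
n(H2) = PV/RT = (695.8 × 0.1480) / (62.36 × 304.95) = 0.005415 mol
n(Fe) = (1/1) × 0.005415 = 0.005415 mol
m(Fe) = 0.005415 × 55.84 = 0.3024 g
%Fe = 0.3024 / 0.725 × 100 = 41.71%

41.7 %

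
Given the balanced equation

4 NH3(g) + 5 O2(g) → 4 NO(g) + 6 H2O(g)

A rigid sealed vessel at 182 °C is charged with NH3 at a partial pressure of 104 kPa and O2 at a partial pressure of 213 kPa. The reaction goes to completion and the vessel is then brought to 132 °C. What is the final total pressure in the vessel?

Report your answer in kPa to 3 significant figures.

Because the vessel is rigid and T is held at 182 °C, work the stoichiometry in partial pressures (P_i = n_iRT/V).
P(O2) required for 104 kPa of NH3 = (5/4) × 104 = 130.0 kPa; available 213 kPa, so NH3 is limiting.
P(O2) remaining = 213 − (5/4) × 104 = 83.00 kPa
P(gaseous products) = (4+6)/4 × 104 = 260.0 kPa
P_total at 182 °C = 83.00 + 260.0 = 343.0 kPa
Scaling to 132 °C: P = 343.0 × 405.15/455.15 = 305.3 kPa

305 kPa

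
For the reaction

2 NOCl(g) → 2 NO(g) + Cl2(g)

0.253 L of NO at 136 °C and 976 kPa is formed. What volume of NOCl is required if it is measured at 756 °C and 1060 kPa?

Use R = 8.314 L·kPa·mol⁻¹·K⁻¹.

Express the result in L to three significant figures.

n(NO) = PV/RT = (976 × 0.253) / (8.314 × 409.15) = 0.07259 mol
n(NOCl) = (2/2) × 0.07259 = 0.07259 mol
V = nRT/P = 0.07259 × 8.314 × 1029.15 / 1060 = 0.5859 L

0.586 L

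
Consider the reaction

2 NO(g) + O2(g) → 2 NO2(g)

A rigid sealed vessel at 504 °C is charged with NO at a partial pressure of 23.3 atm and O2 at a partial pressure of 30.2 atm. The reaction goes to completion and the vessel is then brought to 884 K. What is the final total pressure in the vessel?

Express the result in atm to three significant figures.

Because the vessel is rigid and T is held at 504 °C, work the stoichiometry in partial pressures (P_i = n_iRT/V).
P(O2) required for 23.3 atm of NO = (1/2) × 23.3 = 11.65 atm; available 30.2 atm, so NO is limiting.
P(O2) remaining = 30.2 − (1/2) × 23.3 = 18.55 atm
P(gaseous products) = (2)/2 × 23.3 = 23.30 atm
P_total at 504 °C = 18.55 + 23.30 = 41.85 atm
Scaling to 884 K: P = 41.85 × 884/777.15 = 47.60 atm

47.6 atm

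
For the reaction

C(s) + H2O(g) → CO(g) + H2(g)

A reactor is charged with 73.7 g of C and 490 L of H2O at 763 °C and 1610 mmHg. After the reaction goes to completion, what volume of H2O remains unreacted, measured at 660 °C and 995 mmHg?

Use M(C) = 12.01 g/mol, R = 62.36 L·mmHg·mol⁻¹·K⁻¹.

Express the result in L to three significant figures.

355 L

n(C) = 73.7 / 12.01 = 6.137 mol
n(H2O) = PV/RT = (1610 × 490) / (62.36 × 1036.15) = 12.21 mol
For 6.137 mol C, stoichiometry requires (1/1) × 6.137 = 6.137 mol H2O; 12.21 mol is available, so C is limiting.
n(H2O) consumed = (1/1) × 6.137 = 6.137 mol; remaining = 12.21 − 6.137 = 6.073 mol
V(H2O) = nRT/P = 6.073 × 62.36 × 933.15 / 995 = 355.2 L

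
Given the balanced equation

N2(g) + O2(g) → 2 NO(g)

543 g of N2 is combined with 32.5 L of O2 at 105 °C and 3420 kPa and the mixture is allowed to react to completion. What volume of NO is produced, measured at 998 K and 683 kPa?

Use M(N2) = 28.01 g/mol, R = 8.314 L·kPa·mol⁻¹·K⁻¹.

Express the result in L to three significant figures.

n(N2) = 543 / 28.01 = 19.39 mol
n(O2) = PV/RT = (3420 × 32.5) / (8.314 × 378.15) = 35.35 mol
For 19.39 mol N2, stoichiometry requires (1/1) × 19.39 = 19.39 mol O2; 35.35 mol is available, so N2 is limiting.
n(NO) = (2/1) × 19.39 = 38.78 mol
V(NO) = nRT/P = 38.78 × 8.314 × 998 / 683 = 471.1 L

471 L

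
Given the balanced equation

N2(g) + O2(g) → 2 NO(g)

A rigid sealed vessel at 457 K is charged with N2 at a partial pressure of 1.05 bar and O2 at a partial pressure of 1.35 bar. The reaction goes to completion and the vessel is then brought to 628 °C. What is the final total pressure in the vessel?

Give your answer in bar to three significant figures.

4.73 bar

Because the vessel is rigid and T is held at 457 K, work the stoichiometry in partial pressures (P_i = n_iRT/V).
P(O2) required for 1.05 bar of N2 = (1/1) × 1.05 = 1.050 bar; available 1.35 bar, so N2 is limiting.
P(O2) remaining = 1.35 − (1/1) × 1.05 = 0.3000 bar
P(gaseous products) = (2)/1 × 1.05 = 2.100 bar
P_total at 457 K = 0.3000 + 2.100 = 2.400 bar
Scaling to 628 °C: P = 2.400 × 901.15/457 = 4.733 bar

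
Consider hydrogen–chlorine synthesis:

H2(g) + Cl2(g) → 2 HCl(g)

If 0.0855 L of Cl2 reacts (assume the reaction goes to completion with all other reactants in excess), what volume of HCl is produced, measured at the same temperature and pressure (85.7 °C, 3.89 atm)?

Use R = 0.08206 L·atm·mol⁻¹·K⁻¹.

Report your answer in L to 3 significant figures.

0.171 L

At constant T and P, gas volumes are in the mole ratio: V(HCl) = (2/1) × 0.0855 = 0.1710 L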